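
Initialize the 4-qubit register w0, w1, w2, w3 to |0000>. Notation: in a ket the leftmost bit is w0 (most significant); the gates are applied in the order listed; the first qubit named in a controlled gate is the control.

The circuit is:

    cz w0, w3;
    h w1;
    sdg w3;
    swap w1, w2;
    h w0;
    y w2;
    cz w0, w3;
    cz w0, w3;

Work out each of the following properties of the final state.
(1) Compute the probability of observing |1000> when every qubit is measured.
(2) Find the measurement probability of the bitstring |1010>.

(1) A full measurement returns |1000> with probability 1/4. Key observation: the block from step 7 through step 8 cancels to the identity and can be dropped.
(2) Outcome |1010> occurs with probability 1/4.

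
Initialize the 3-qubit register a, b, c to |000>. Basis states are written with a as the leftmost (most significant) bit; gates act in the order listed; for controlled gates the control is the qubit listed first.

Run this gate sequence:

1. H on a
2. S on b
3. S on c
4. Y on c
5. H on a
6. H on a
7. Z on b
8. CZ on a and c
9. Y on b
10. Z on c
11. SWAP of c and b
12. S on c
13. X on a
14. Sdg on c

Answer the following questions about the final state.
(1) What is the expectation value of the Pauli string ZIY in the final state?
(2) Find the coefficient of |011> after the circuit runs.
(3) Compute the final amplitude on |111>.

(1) The expectation value of ZIY is 0. Key observation: steps 5-6 multiply out to the identity, so the circuit reduces to the remaining gates.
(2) |011> carries amplitude -sqrt(2)/2 in the final state.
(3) The final state's coefficient on |111> equals sqrt(2)/2.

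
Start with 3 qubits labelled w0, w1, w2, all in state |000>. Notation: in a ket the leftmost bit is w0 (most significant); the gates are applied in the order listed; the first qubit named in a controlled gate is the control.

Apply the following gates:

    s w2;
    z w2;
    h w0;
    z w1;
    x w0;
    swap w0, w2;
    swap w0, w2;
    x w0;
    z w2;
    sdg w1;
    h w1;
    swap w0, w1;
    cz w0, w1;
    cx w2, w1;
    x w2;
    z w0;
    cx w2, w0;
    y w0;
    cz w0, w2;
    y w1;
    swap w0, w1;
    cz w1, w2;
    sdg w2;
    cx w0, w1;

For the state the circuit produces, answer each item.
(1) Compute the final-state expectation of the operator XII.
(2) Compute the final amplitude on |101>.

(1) The expectation value of XII is 0.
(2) |101> carries amplitude -I/2 in the final state.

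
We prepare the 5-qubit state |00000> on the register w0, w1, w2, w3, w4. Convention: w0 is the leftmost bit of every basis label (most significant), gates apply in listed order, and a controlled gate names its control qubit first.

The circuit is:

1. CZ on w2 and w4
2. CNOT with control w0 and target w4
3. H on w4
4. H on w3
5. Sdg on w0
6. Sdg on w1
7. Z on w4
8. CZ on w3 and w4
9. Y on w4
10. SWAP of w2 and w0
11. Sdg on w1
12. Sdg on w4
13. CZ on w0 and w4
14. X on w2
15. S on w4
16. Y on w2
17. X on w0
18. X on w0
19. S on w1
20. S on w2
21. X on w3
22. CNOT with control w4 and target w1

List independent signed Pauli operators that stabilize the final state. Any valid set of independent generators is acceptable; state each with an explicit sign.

The stabilizer group can be generated by -IXIZX, -IIIXZ, +ZIIII, +IZIIZ, +IIZII, among other valid generating sets. Key observation: steps 17-18 multiply out to the identity, so the circuit reduces to the remaining gates.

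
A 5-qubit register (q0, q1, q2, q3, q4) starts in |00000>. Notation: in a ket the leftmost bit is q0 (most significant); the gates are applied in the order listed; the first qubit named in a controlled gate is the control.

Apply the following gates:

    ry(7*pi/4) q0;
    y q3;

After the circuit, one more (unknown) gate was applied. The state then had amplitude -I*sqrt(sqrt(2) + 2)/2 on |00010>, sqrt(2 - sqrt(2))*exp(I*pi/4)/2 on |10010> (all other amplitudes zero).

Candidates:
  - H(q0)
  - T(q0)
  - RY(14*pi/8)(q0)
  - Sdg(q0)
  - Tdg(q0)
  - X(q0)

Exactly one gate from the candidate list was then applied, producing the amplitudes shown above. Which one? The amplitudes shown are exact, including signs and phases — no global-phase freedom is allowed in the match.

It was Tdg(q0) that produced the state shown.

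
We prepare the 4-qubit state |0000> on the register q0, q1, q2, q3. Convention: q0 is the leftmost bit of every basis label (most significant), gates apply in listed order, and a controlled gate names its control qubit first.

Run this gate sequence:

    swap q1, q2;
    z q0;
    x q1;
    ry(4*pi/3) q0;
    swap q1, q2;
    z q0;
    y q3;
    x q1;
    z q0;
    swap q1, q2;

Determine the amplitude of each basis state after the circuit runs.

After the circuit, the state carries amplitude -I/2 on |0111>, sqrt(3)*I/2 on |1111>, and 0 on every other basis state.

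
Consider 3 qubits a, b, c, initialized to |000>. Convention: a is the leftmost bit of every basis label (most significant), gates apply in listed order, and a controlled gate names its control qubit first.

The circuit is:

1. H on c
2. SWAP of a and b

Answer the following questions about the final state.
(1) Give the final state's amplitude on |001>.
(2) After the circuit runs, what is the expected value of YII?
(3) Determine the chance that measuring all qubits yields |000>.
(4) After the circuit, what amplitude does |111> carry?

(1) The amplitude on |001> is sqrt(2)/2.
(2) The expectation value of YII is 0.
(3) A full measurement returns |000> with probability 1/2.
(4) The amplitude on |111> is 0.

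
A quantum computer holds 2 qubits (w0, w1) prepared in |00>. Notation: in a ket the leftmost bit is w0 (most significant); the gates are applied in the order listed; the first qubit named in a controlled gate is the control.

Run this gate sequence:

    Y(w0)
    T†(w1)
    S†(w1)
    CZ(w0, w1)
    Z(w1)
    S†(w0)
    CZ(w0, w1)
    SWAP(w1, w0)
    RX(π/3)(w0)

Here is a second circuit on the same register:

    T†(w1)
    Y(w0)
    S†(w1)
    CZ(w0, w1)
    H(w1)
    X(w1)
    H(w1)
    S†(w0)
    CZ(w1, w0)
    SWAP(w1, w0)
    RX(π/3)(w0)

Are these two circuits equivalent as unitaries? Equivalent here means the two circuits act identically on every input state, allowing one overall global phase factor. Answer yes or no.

Yes, they are equivalent — the unitaries differ by at most a global phase.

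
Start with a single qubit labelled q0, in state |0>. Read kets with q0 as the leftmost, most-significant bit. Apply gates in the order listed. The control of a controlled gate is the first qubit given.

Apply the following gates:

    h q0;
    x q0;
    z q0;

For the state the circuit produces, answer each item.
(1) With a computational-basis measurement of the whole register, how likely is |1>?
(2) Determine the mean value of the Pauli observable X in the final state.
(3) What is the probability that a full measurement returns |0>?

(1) A full measurement returns |1> with probability 1/2.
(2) The expectation value of X is -1.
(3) Outcome |0> occurs with probability 1/2.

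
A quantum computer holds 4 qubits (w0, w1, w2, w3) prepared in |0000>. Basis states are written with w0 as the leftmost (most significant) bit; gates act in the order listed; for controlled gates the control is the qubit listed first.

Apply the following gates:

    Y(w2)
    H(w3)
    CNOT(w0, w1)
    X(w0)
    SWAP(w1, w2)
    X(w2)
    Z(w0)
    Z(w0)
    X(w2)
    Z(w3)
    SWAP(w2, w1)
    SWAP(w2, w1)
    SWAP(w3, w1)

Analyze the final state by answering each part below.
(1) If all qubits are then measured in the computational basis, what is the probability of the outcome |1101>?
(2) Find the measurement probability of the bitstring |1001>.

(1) A full measurement returns |1101> with probability 1/2. Key observation: the block from step 11 through step 12 cancels to the identity and can be dropped.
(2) Outcome |1001> occurs with probability 1/2.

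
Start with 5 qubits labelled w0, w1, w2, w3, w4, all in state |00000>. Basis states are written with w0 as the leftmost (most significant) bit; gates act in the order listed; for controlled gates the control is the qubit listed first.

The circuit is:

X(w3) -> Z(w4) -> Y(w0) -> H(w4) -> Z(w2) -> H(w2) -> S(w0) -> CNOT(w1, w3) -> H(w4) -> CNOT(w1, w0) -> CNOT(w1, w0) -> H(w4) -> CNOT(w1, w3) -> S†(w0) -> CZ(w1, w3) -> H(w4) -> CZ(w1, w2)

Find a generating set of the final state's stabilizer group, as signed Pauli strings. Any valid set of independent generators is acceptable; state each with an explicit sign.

The stabilizer group can be generated by +IIXII, -ZIIII, +IZIII, -IIIZI, +IIIIZ, among other valid generating sets.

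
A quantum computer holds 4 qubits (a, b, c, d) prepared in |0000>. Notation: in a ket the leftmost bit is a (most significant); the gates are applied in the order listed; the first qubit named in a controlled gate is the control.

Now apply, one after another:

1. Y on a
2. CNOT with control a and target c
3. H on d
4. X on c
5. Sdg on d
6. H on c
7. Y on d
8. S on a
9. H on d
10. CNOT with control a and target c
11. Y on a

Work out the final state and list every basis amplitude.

After the circuit, the state carries amplitude sqrt(2)*(-1 - I)/4 on |0000>, sqrt(2)*(1 - I)/4 on |0001>, sqrt(2)*(-1 - I)/4 on |0010>, sqrt(2)*(1 - I)/4 on |0011>, and 0 on every other basis state.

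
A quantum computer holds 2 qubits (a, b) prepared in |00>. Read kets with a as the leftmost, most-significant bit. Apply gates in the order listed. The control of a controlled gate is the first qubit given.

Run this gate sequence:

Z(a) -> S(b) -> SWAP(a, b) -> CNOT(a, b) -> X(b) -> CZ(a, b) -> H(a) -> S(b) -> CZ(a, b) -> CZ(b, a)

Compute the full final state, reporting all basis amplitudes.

The final amplitudes are 0 on |00>, sqrt(2)*I/2 on |01>, 0 on |10>, sqrt(2)*I/2 on |11>.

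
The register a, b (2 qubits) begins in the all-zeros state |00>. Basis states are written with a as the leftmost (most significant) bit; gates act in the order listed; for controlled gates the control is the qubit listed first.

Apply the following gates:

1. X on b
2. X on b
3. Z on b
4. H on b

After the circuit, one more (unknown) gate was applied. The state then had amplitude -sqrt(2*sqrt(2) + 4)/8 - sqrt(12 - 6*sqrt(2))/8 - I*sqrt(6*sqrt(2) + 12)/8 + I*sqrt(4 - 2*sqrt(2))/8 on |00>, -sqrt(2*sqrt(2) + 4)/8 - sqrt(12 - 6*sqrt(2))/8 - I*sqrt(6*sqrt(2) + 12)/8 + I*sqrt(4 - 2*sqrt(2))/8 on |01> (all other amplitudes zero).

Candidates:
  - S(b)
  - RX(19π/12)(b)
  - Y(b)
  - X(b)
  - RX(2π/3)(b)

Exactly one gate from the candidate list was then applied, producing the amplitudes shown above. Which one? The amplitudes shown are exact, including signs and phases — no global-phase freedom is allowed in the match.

The unique candidate consistent with the amplitudes is RX(19π/12)(b). Key observation: steps 1-2 multiply out to the identity, so the circuit reduces to the remaining gates.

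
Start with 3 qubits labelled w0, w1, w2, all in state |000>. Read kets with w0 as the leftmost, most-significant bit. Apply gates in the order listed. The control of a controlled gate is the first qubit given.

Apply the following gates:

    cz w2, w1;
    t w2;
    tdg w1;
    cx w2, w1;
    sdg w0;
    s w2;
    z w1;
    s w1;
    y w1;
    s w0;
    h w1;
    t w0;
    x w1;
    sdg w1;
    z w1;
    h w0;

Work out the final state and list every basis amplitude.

The final amplitudes are -I/2 on |000>, 0 on |001>, -1/2 on |010>, 0 on |011>, -I/2 on |100>, 0 on |101>, -1/2 on |110>, 0 on |111>.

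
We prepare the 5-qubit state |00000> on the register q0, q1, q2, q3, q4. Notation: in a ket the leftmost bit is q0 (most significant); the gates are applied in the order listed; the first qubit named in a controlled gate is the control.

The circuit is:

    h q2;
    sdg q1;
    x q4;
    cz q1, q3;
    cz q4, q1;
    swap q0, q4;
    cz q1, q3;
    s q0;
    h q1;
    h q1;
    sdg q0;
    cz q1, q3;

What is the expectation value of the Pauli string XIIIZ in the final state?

In the final state, XIIIZ has expectation 0. Key observation: steps 7-12 multiply out to the identity, so the circuit reduces to the remaining gates.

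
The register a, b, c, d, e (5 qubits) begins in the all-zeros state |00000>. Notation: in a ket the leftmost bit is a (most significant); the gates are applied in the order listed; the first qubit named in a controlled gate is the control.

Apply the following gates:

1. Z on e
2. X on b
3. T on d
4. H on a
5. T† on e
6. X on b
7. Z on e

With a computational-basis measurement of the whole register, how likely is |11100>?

Outcome |11100> occurs with probability 0.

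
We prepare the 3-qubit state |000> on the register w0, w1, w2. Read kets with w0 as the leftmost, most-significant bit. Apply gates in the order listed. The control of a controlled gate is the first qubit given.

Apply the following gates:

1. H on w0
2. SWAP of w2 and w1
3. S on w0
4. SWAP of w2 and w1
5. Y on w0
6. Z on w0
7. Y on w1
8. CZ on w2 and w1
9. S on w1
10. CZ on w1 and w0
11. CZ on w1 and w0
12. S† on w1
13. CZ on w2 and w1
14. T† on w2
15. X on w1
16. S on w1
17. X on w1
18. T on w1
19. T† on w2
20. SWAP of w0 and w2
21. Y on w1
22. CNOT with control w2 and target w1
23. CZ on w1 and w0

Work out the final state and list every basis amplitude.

After the circuit, the state carries amplitude sqrt(2)*exp(I*pi/4)/2 on |000>, -sqrt(2)*exp(3*I*pi/4)/2 on |011>, and 0 on every other basis state. Key observation: gates 8-13 undo each other exactly, leaving only the rest of the circuit to track.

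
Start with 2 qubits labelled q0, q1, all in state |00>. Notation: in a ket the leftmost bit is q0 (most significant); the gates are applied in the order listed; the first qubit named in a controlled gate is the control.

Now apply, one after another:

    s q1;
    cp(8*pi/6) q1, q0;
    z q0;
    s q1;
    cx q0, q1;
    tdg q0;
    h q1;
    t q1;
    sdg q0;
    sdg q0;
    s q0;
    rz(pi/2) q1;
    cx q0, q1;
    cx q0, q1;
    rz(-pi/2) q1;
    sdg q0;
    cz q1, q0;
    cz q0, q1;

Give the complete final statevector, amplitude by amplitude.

After the circuit, the state carries amplitude sqrt(2)/2 on |00>, sqrt(2)*exp(I*pi/4)/2 on |01>, 0 on |10>, 0 on |11>. Key observation: gates 11-16 undo each other exactly, leaving only the rest of the circuit to track.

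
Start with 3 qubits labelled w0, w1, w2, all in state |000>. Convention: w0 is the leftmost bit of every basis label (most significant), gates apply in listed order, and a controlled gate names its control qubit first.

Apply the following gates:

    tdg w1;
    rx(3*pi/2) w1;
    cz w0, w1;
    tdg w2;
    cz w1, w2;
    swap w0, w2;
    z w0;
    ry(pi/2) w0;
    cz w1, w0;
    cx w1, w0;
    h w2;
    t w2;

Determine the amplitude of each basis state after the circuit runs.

The resulting statevector has amplitude -sqrt(2)/4 on |000>, -sqrt(2)*exp(I*pi/4)/4 on |001>, sqrt(2)*I/4 on |010>, sqrt(2)*exp(3*I*pi/4)/4 on |011>, -sqrt(2)/4 on |100>, -sqrt(2)*exp(I*pi/4)/4 on |101>, -sqrt(2)*I/4 on |110>, -sqrt(2)*exp(3*I*pi/4)/4 on |111>.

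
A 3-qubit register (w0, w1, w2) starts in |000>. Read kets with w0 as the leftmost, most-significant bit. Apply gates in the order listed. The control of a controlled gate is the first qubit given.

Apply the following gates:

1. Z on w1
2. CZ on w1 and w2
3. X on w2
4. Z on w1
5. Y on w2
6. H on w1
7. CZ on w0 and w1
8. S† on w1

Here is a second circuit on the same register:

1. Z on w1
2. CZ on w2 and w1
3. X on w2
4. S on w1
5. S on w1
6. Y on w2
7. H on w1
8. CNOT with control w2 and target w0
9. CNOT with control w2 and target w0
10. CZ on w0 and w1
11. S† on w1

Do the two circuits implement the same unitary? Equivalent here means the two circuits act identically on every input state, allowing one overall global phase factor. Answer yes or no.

Yes — the two circuits implement the same unitary up to a global phase.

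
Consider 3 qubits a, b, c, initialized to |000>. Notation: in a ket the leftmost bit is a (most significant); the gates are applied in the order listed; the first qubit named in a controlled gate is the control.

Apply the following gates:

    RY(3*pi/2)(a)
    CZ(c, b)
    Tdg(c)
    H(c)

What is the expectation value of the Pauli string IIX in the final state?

The expectation value of IIX is 1.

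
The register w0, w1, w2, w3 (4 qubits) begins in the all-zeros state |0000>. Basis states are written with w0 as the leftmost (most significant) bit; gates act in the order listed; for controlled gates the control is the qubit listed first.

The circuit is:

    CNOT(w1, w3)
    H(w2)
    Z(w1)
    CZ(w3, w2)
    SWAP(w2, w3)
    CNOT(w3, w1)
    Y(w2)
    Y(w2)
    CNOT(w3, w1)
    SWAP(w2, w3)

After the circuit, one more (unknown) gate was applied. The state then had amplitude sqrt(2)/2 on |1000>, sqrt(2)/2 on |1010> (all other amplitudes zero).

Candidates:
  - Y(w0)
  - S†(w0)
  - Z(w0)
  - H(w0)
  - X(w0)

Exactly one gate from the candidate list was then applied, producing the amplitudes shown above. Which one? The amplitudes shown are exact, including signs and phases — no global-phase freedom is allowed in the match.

The unique candidate consistent with the amplitudes is X(w0). Key observation: the block from step 5 through step 10 cancels to the identity and can be dropped.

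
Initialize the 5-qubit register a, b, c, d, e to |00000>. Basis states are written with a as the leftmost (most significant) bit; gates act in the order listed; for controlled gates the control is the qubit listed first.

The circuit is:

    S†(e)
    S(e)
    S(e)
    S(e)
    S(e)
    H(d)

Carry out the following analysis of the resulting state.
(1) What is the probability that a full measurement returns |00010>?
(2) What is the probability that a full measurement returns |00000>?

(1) Outcome |00010> occurs with probability 1/2. Key observation: the block from step 2 through step 5 cancels to the identity and can be dropped.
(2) A full measurement returns |00000> with probability 1/2.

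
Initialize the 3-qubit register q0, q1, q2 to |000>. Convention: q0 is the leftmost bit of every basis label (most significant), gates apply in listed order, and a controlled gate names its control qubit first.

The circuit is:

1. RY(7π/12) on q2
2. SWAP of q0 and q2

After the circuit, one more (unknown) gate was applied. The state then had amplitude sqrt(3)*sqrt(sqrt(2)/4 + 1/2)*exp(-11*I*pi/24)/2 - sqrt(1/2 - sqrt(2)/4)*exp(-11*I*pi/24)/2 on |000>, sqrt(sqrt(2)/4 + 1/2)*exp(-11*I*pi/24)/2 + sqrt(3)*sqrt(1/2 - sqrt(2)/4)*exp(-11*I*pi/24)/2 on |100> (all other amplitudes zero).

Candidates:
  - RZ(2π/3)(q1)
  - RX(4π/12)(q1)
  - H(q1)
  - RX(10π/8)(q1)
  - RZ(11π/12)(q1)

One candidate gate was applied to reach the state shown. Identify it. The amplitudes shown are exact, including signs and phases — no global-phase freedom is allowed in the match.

The unique candidate consistent with the amplitudes is RZ(11π/12)(q1).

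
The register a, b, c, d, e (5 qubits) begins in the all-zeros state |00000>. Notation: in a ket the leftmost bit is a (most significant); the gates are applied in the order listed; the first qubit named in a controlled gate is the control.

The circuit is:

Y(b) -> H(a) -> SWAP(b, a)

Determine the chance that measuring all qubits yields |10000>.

A full measurement returns |10000> with probability 1/2.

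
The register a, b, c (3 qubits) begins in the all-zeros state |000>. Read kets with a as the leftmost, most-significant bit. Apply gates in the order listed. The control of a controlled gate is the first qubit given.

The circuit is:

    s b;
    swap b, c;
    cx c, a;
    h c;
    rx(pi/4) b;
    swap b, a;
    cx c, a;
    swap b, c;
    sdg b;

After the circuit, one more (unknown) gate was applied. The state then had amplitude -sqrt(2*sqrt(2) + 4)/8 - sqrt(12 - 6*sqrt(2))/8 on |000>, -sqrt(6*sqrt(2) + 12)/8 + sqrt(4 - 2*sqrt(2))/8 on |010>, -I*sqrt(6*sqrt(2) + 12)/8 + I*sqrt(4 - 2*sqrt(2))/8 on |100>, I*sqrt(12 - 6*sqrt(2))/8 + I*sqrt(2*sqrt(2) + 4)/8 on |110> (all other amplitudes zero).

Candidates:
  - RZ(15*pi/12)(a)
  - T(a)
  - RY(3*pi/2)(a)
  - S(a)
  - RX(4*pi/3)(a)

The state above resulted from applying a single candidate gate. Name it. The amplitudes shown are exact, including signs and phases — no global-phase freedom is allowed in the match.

It was RX(4*pi/3)(a) that produced the state shown.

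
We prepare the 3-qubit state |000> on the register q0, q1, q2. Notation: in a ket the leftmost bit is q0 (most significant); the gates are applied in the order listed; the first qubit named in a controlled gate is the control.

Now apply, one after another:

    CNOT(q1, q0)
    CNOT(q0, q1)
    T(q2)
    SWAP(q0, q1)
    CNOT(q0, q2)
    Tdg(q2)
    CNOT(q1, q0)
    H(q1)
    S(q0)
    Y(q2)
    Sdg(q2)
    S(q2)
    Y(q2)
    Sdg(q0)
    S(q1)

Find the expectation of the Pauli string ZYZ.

The observable ZYZ averages to 1. Key observation: steps 9-14 multiply out to the identity, so the circuit reduces to the remaining gates.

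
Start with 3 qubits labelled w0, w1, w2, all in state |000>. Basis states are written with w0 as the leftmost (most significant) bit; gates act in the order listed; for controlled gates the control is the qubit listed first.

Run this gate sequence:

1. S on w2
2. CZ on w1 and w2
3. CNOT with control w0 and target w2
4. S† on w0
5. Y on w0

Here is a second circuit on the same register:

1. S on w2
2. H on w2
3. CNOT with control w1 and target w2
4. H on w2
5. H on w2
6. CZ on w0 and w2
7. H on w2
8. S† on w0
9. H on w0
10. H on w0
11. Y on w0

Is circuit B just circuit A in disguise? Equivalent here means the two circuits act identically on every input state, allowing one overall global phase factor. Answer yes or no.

Yes, they are equivalent — the unitaries differ by at most a global phase.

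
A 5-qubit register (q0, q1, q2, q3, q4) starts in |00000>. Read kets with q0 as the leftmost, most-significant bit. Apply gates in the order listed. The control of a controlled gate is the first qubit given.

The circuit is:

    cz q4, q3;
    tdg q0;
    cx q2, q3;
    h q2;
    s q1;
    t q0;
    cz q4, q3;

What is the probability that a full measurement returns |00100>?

The probability of measuring |00100> is 1/2.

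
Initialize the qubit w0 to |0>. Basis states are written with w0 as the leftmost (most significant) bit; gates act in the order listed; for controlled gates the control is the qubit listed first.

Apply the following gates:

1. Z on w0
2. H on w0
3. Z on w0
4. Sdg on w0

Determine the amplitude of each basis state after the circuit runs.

The resulting statevector has amplitude sqrt(2)/2 on |0>, sqrt(2)*I/2 on |1>.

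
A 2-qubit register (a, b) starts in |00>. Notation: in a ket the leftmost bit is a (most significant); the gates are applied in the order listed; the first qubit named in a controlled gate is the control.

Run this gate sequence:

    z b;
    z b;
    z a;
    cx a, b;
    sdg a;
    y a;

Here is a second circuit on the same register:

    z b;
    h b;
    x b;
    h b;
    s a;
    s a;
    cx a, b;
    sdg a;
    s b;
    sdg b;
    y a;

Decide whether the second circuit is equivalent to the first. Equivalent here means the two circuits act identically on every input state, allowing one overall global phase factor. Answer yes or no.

Yes — the two circuits implement the same unitary up to a global phase.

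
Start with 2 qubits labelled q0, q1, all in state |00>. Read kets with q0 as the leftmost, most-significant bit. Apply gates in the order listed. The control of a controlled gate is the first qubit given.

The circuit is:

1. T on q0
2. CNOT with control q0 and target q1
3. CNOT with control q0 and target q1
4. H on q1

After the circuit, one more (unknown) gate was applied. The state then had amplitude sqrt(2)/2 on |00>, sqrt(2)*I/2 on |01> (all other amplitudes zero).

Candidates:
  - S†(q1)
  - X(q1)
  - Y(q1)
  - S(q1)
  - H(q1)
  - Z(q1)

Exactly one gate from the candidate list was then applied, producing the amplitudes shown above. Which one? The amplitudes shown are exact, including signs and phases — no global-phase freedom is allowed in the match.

It was S(q1) that produced the state shown. Key observation: gates 2-3 undo each other exactly, leaving only the rest of the circuit to track.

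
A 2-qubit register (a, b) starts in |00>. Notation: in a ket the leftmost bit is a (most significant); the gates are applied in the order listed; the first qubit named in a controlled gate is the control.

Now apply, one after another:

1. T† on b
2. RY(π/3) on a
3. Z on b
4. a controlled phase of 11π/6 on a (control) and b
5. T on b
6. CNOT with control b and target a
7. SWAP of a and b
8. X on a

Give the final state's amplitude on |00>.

|00> carries amplitude 0 in the final state.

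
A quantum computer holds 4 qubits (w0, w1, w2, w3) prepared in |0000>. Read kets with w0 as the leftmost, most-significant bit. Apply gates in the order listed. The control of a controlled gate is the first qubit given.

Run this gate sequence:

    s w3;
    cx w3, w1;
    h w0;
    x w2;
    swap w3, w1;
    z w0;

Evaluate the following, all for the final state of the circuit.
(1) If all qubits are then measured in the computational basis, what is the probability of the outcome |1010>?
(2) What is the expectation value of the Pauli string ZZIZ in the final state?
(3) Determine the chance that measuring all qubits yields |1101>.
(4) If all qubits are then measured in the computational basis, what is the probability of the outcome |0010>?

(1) A full measurement returns |1010> with probability 1/2.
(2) The observable ZZIZ averages to 0.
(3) The probability of measuring |1101> is 0.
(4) A full measurement returns |0010> with probability 1/2.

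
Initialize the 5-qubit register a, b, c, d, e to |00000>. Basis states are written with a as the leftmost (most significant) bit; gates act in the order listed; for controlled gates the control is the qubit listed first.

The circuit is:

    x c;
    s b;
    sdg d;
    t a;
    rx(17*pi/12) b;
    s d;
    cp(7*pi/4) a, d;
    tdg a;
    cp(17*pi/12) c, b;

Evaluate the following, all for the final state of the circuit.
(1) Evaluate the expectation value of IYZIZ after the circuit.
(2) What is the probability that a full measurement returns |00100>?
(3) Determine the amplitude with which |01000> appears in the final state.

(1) The expectation value of IYZIZ is 1/4.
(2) The probability of measuring |00100> is -sqrt(6)/8 + sqrt(2)/8 + 1/2.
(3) |01000> carries amplitude 0 in the final state.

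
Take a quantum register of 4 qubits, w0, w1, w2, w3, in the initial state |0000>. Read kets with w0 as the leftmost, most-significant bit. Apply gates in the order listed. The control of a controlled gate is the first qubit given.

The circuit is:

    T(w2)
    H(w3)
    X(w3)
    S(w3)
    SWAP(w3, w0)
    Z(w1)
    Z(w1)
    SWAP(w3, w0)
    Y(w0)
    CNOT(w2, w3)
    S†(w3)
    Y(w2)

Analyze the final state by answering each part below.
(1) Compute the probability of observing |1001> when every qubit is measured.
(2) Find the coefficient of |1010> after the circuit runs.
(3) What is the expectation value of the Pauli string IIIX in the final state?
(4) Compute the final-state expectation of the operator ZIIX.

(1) A full measurement returns |1001> with probability 0. Key observation: the block from step 5 through step 8 cancels to the identity and can be dropped.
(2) The final state's coefficient on |1010> equals -sqrt(2)/2.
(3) The expectation value of IIIX is 1.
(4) The observable ZIIX averages to -1.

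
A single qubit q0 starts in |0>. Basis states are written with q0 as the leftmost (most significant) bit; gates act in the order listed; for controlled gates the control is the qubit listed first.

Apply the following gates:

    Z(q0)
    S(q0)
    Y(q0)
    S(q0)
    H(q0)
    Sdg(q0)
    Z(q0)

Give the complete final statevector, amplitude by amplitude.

After the circuit, the state carries amplitude -sqrt(2)/2 on |0>, sqrt(2)*I/2 on |1>.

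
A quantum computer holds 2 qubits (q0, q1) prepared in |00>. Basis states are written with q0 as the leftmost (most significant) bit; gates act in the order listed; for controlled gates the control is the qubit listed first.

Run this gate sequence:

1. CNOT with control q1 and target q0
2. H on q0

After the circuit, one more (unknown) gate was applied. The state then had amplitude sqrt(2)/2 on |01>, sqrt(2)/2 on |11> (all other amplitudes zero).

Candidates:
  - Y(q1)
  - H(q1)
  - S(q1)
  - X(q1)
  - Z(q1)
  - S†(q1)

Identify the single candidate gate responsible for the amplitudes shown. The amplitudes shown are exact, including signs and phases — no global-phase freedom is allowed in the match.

The applied gate was X(q1).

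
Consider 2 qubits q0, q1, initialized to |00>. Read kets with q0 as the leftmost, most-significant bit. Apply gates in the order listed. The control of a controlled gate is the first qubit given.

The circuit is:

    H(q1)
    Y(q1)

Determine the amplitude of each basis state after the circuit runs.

The final amplitudes are -sqrt(2)*I/2 on |00>, sqrt(2)*I/2 on |01>, 0 on |10>, 0 on |11>.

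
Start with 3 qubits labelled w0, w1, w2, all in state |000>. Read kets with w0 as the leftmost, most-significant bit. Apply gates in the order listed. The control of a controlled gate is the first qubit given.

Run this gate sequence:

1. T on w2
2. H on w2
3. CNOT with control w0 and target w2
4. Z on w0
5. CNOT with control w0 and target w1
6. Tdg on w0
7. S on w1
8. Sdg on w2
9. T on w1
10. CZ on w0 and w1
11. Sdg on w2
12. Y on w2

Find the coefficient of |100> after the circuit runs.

|100> carries amplitude 0 in the final state.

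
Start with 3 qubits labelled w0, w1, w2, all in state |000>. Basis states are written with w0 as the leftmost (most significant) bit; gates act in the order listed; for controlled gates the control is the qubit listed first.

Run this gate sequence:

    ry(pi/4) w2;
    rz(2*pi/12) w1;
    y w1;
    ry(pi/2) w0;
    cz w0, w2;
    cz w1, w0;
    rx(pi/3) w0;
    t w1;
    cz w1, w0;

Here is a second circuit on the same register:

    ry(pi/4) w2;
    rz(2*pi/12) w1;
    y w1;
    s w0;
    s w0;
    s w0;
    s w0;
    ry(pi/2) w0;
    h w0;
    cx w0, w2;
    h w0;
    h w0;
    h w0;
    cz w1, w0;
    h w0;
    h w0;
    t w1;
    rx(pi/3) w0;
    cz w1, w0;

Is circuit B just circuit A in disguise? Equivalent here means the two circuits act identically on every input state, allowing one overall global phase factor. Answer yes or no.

No: there is an input state on which the two circuits produce genuinely different outputs (not merely differing by a phase).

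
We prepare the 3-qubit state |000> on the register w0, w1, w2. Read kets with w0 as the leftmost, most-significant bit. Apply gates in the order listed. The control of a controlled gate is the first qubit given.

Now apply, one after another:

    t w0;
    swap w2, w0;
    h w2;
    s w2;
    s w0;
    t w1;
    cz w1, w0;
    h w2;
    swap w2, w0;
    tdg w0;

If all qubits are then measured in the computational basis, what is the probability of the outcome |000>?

Outcome |000> occurs with probability 1/2.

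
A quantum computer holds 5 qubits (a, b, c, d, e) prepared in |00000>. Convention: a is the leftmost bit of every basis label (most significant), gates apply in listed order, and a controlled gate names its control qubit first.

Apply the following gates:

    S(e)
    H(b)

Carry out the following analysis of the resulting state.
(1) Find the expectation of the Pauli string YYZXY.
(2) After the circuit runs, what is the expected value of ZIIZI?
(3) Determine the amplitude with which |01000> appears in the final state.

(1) The observable YYZXY averages to 0.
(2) The observable ZIIZI averages to 1.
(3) The final state's coefficient on |01000> equals sqrt(2)/2.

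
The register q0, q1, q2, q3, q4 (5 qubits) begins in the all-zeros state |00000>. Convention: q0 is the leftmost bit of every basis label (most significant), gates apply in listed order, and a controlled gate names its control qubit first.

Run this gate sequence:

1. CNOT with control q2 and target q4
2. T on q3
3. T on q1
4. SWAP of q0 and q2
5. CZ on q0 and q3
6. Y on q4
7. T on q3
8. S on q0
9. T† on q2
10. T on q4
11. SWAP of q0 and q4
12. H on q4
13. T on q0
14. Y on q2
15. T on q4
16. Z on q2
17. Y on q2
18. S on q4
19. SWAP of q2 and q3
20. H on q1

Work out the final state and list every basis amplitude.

The resulting statevector has amplitude 1/2 on |10000>, exp(3*I*pi/4)/2 on |10001>, 1/2 on |11000>, exp(3*I*pi/4)/2 on |11001>, and 0 on every other basis state.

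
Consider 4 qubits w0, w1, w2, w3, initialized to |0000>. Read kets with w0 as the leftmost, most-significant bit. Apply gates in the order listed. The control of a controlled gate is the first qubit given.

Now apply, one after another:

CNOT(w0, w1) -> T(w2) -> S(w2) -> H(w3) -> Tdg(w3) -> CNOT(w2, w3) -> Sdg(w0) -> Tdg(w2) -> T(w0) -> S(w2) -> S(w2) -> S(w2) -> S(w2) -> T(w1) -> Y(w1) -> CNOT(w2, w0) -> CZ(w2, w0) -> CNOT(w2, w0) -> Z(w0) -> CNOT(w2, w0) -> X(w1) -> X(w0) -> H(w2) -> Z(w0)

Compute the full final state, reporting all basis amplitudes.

The resulting statevector has amplitude -I/2 on |1000>, -exp(I*pi/4)/2 on |1001>, -I/2 on |1010>, -exp(I*pi/4)/2 on |1011>, and 0 on every other basis state. Key observation: steps 10-13 multiply out to the identity, so the circuit reduces to the remaining gates.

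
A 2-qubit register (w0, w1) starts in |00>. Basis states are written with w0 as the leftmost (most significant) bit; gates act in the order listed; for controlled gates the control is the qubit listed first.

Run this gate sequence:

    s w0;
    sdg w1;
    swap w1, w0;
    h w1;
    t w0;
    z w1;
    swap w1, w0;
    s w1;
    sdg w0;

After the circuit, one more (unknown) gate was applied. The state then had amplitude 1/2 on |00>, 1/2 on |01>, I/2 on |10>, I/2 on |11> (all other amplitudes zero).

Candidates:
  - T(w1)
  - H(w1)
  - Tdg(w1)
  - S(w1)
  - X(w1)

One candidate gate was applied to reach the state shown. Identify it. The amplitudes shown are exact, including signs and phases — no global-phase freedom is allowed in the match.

It was H(w1) that produced the state shown.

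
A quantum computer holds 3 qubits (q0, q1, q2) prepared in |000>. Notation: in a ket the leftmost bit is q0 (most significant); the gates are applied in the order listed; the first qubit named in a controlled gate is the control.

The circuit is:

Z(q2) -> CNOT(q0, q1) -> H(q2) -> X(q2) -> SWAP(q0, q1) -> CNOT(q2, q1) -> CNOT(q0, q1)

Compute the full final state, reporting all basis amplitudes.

After the circuit, the state carries amplitude sqrt(2)/2 on |000>, sqrt(2)/2 on |011>, and 0 on every other basis state.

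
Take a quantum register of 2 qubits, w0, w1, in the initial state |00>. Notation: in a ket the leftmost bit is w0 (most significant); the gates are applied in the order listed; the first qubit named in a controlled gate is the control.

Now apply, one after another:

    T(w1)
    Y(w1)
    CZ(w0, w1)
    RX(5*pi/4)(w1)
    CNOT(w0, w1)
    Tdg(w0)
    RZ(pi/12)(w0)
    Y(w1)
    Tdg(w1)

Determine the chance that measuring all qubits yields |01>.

The probability of measuring |01> is sqrt(2)/4 + 1/2.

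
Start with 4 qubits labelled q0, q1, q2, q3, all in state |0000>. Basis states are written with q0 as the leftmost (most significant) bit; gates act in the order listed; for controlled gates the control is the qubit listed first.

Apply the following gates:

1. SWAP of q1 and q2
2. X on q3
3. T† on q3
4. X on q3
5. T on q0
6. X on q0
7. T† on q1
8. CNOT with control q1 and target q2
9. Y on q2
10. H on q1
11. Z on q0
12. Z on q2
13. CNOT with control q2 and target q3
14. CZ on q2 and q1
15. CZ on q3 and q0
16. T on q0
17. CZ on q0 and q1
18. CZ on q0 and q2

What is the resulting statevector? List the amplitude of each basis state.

After the circuit, the state carries amplitude sqrt(2)*I/2 on |1011>, sqrt(2)*I/2 on |1111>, and 0 on every other basis state.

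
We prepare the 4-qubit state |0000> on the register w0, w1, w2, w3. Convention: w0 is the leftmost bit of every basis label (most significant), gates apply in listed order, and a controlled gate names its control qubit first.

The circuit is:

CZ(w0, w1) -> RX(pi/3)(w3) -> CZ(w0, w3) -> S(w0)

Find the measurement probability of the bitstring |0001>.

Outcome |0001> occurs with probability 1/4.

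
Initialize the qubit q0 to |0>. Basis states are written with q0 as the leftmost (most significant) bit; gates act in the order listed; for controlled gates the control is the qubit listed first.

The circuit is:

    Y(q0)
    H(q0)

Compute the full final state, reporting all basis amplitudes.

The resulting statevector has amplitude sqrt(2)*I/2 on |0>, -sqrt(2)*I/2 on |1>.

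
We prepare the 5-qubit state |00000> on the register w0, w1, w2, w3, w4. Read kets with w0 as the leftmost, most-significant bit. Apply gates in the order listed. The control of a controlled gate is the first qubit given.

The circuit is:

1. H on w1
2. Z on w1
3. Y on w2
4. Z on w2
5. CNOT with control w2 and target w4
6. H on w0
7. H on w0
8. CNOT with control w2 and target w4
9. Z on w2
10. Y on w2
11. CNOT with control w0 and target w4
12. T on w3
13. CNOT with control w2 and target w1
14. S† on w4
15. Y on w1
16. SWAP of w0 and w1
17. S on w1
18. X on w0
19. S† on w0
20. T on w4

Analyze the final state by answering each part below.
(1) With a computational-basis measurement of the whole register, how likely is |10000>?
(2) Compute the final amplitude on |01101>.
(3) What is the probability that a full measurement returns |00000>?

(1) The probability of measuring |10000> is 1/2.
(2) The final state's coefficient on |01101> equals 0.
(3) Outcome |00000> occurs with probability 1/2.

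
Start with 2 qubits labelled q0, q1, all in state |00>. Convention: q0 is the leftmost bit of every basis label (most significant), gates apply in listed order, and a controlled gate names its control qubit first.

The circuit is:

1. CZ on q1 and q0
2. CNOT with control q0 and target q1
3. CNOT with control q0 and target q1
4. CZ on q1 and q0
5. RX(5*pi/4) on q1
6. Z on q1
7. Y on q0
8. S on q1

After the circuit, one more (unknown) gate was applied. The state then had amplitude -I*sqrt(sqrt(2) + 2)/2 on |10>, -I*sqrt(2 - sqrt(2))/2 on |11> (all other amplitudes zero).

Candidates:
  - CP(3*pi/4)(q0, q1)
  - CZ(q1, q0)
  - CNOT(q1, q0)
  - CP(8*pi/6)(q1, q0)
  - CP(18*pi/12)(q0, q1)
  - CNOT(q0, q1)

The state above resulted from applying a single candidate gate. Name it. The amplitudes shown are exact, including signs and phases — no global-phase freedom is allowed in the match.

The applied gate was CNOT(q0, q1).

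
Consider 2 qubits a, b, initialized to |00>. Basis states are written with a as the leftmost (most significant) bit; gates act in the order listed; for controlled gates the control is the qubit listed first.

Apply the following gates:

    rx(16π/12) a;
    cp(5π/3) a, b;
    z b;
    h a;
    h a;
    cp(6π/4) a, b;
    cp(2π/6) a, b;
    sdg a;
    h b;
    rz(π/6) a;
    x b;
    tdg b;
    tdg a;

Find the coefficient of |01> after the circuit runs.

The final state's coefficient on |01> equals sqrt(2)*exp(2*I*pi/3)/4. Key observation: the block from step 4 through step 5 cancels to the identity and can be dropped.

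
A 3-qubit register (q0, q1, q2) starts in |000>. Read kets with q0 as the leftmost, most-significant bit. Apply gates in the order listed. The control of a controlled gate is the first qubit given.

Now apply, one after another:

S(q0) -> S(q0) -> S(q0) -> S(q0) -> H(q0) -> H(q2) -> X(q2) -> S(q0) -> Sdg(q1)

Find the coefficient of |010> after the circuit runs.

|010> carries amplitude 0 in the final state. Key observation: gates 1-4 undo each other exactly, leaving only the rest of the circuit to track.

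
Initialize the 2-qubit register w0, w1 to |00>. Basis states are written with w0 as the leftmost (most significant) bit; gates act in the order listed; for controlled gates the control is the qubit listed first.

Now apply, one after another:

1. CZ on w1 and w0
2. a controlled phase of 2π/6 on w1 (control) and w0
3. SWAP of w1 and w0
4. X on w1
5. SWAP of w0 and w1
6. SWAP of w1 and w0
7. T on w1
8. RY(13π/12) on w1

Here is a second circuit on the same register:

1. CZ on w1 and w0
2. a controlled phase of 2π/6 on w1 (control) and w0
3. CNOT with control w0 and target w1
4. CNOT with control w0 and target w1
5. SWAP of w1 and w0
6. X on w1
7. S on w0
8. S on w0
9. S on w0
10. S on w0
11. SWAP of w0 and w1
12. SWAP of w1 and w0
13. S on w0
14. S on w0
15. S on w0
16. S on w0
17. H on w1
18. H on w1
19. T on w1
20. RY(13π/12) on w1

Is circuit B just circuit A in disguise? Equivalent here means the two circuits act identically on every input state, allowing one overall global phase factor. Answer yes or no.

Yes, they are equivalent — the unitaries differ by at most a global phase.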